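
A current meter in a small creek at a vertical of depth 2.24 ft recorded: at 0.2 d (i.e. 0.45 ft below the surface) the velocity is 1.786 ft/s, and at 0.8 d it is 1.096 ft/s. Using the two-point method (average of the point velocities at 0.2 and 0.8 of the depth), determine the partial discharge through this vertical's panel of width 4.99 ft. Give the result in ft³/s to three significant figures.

16.1 ft³/s

v̄ = (1.786 + 1.096) / 2 = 1.441 ft/s
q = v̄ × d × w = 1.441 × 2.24 × 4.99 = 16.11 ft³/s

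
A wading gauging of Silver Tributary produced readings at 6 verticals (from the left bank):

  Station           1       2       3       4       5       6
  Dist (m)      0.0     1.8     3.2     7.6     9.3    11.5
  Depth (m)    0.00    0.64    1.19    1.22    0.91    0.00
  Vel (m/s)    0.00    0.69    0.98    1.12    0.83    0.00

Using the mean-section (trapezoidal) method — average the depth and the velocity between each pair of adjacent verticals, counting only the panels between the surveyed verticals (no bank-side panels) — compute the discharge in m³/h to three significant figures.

Panel 1-2: Δb = 1.8 m, d̄ = (0.00+0.64)/2 = 0.32, v̄ = (0.00+0.69)/2 = 0.345 → q = 1.8×0.32×0.345 = 0.1987 m³/s
Panel 2-3: Δb = 1.4 m, d̄ = (0.64+1.19)/2 = 0.915, v̄ = (0.69+0.98)/2 = 0.835 → q = 1.4×0.915×0.835 = 1.070 m³/s
Panel 3-4: Δb = 4.4 m, d̄ = (1.19+1.22)/2 = 1.205, v̄ = (0.98+1.12)/2 = 1.05 → q = 4.4×1.205×1.05 = 5.567 m³/s
Panel 4-5: Δb = 1.7 m, d̄ = (1.22+0.91)/2 = 1.065, v̄ = (1.12+0.83)/2 = 0.975 → q = 1.7×1.065×0.975 = 1.765 m³/s
Panel 5-6: Δb = 2.2 m, d̄ = (0.91+0.00)/2 = 0.455, v̄ = (0.83+0.00)/2 = 0.415 → q = 2.2×0.455×0.415 = 0.4154 m³/s
Q = Σ q = 9.016 m³/s
= 9.016 × 3600 = 32460 m³/h

32500 m³/h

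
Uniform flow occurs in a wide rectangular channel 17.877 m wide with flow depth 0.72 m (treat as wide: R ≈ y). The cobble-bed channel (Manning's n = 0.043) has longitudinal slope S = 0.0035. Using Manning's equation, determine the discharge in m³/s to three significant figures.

A = b·y = 17.877 × 0.72 = 12.87 m²
Wide channel: R ≈ y = 0.72 m
Q = (1/n)·A·R^(2/3)·S^(1/2) = (1/0.043) × 12.87 × 0.7200^(2/3) × 0.0035^(1/2) = 14.23 m³/s

14.2 m³/s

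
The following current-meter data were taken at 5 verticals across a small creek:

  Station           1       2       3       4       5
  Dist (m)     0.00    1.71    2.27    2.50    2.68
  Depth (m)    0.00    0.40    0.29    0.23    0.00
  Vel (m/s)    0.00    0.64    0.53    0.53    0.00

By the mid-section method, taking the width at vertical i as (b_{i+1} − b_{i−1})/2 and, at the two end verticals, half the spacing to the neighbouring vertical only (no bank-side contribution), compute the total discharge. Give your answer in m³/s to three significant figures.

w_2 = (2.27 − 0.00)/2 = 1.135 m; q_2 = 0.64 × 0.40 × 1.135 = 0.2906 m³/s
w_3 = (2.50 − 1.71)/2 = 0.395 m; q_3 = 0.53 × 0.29 × 0.395 = 0.06071 m³/s
w_4 = (2.68 − 2.27)/2 = 0.205 m; q_4 = 0.53 × 0.23 × 0.205 = 0.02499 m³/s
Stations 1, 5 contribute zero (depth or velocity is 0).
Q = Σ qᵢ = 0.3763 m³/s

0.376 m³/s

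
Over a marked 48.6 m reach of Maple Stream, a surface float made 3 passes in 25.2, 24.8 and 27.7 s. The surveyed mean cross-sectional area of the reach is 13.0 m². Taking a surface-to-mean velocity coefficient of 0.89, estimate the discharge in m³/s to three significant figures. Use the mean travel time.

t̄ = (25.2 + 24.8 + 27.7) / 3 = 25.9 s
v_surface = L / t̄ = 48.6 / 25.9 = 1.876 m/s
v_mean = 0.89 × 1.876 = 1.670 m/s
Q = A × v_mean = 13.0 × 1.670 = 21.71 m³/s

21.7 m³/s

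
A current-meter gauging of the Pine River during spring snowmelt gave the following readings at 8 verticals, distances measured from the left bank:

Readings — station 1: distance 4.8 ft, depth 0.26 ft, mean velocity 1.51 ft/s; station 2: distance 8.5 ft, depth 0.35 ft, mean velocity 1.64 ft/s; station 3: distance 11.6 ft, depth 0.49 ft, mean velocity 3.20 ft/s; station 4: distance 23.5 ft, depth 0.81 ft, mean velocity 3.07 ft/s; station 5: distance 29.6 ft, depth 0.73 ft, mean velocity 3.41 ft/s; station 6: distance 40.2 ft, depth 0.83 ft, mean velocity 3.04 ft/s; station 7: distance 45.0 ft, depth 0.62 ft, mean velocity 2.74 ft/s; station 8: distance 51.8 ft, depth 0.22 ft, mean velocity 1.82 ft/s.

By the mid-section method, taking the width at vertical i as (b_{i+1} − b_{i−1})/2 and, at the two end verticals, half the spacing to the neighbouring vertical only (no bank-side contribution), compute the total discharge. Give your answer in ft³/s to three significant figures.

w_1 = (8.5 − 4.8)/2 = 1.85 ft; q_1 = 1.51 × 0.26 × 1.85 = 0.7263 ft³/s
w_2 = (11.6 − 4.8)/2 = 3.4 ft; q_2 = 1.64 × 0.35 × 3.4 = 1.952 ft³/s
w_3 = (23.5 − 8.5)/2 = 7.5 ft; q_3 = 3.20 × 0.49 × 7.5 = 11.76 ft³/s
w_4 = (29.6 − 11.6)/2 = 9 ft; q_4 = 3.07 × 0.81 × 9 = 22.38 ft³/s
w_5 = (40.2 − 23.5)/2 = 8.35 ft; q_5 = 3.41 × 0.73 × 8.35 = 20.79 ft³/s
w_6 = (45.0 − 29.6)/2 = 7.7 ft; q_6 = 3.04 × 0.83 × 7.7 = 19.43 ft³/s
w_7 = (51.8 − 40.2)/2 = 5.8 ft; q_7 = 2.74 × 0.62 × 5.8 = 9.853 ft³/s
w_8 = (51.8 − 45.0)/2 = 3.4 ft; q_8 = 1.82 × 0.22 × 3.4 = 1.361 ft³/s
Q = Σ qᵢ = 88.25 ft³/s

88.2 ft³/s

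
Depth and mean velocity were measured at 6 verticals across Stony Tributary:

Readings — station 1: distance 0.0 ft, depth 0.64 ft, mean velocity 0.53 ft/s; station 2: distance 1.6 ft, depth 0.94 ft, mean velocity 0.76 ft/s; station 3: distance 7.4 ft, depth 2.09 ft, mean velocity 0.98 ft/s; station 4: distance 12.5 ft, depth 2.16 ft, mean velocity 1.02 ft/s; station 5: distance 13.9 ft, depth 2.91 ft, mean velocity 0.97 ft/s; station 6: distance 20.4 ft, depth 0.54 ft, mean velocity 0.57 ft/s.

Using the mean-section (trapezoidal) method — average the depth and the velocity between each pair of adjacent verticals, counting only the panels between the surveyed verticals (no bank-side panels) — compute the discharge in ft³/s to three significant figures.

31.5 ft³/s

Panel 1-2: Δb = 1.6 ft, d̄ = (0.64+0.94)/2 = 0.79, v̄ = (0.53+0.76)/2 = 0.645 → q = 1.6×0.79×0.645 = 0.8153 ft³/s
Panel 2-3: Δb = 5.8 ft, d̄ = (0.94+2.09)/2 = 1.515, v̄ = (0.76+0.98)/2 = 0.87 → q = 5.8×1.515×0.87 = 7.645 ft³/s
Panel 3-4: Δb = 5.1 ft, d̄ = (2.09+2.16)/2 = 2.125, v̄ = (0.98+1.02)/2 = 1 → q = 5.1×2.125×1 = 10.84 ft³/s
Panel 4-5: Δb = 1.4 ft, d̄ = (2.16+2.91)/2 = 2.535, v̄ = (1.02+0.97)/2 = 0.995 → q = 1.4×2.535×0.995 = 3.531 ft³/s
Panel 5-6: Δb = 6.5 ft, d̄ = (2.91+0.54)/2 = 1.725, v̄ = (0.97+0.57)/2 = 0.77 → q = 6.5×1.725×0.77 = 8.634 ft³/s
Q = Σ q = 31.46 ft³/s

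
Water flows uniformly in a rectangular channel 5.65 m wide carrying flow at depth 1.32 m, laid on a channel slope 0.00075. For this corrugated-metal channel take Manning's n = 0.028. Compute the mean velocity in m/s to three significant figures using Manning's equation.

0.911 m/s

A = b·y = 5.65 × 1.32 = 7.458 m²
P = b + 2y = 5.65 + 2×1.32 = 8.290 m
R = A/P = 7.458/8.290 = 0.8996 m
Q = (1/n)·A·R^(2/3)·S^(1/2) = (1/0.028) × 7.458 × 0.8996^(2/3) × 0.00075^(1/2) = 6.798 m³/s
V = Q/A = 6.798/7.458 = 0.9115 m/s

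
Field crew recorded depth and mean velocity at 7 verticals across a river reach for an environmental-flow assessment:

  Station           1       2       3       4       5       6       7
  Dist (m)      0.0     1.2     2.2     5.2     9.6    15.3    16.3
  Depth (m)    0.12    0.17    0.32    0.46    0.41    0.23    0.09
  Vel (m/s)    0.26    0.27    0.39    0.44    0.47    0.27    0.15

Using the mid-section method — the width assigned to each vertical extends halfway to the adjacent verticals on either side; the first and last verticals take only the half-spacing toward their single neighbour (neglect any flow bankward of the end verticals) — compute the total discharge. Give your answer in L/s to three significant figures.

w_1 = (1.2 − 0.0)/2 = 0.6 m; q_1 = 0.26 × 0.12 × 0.6 = 0.01872 m³/s
w_2 = (2.2 − 0.0)/2 = 1.1 m; q_2 = 0.27 × 0.17 × 1.1 = 0.05049 m³/s
w_3 = (5.2 − 1.2)/2 = 2 m; q_3 = 0.39 × 0.32 × 2 = 0.2496 m³/s
w_4 = (9.6 − 2.2)/2 = 3.7 m; q_4 = 0.44 × 0.46 × 3.7 = 0.7489 m³/s
w_5 = (15.3 − 5.2)/2 = 5.05 m; q_5 = 0.47 × 0.41 × 5.05 = 0.9731 m³/s
w_6 = (16.3 − 9.6)/2 = 3.35 m; q_6 = 0.27 × 0.23 × 3.35 = 0.2080 m³/s
w_7 = (16.3 − 15.3)/2 = 0.5 m; q_7 = 0.15 × 0.09 × 0.5 = 0.006750 m³/s
Q = Σ qᵢ = 2.256 m³/s
= 2.256 × 1000 = 2256 L/s

2260 L/s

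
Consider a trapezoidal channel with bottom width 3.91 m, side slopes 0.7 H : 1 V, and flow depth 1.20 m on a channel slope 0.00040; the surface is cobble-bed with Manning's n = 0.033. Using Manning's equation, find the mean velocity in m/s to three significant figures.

0.537 m/s

A = (b + z·y)·y = (3.91 + 0.7×1.20)×1.20 = 5.700 m²
P = b + 2y√(1+z²) = 3.91 + 2×1.20×√(1+0.7²) = 6.840 m
R = A/P = 5.700/6.840 = 0.8334 m
Q = (1/n)·A·R^(2/3)·S^(1/2) = (1/0.033) × 5.700 × 0.8334^(2/3) × 0.00040^(1/2) = 3.059 m³/s
V = Q/A = 3.059/5.700 = 0.5367 m/s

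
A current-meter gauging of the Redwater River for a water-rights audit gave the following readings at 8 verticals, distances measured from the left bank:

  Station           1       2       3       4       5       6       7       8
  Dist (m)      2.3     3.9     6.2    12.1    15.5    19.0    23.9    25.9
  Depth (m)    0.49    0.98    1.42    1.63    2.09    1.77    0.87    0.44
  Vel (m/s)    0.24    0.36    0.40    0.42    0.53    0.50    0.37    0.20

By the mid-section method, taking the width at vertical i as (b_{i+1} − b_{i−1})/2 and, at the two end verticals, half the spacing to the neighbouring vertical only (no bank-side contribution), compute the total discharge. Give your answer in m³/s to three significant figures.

15.0 m³/s

w_1 = (3.9 − 2.3)/2 = 0.8 m; q_1 = 0.24 × 0.49 × 0.8 = 0.09408 m³/s
w_2 = (6.2 − 2.3)/2 = 1.95 m; q_2 = 0.36 × 0.98 × 1.95 = 0.6880 m³/s
w_3 = (12.1 − 3.9)/2 = 4.1 m; q_3 = 0.40 × 1.42 × 4.1 = 2.329 m³/s
w_4 = (15.5 − 6.2)/2 = 4.65 m; q_4 = 0.42 × 1.63 × 4.65 = 3.183 m³/s
w_5 = (19.0 − 12.1)/2 = 3.45 m; q_5 = 0.53 × 2.09 × 3.45 = 3.822 m³/s
w_6 = (23.9 − 15.5)/2 = 4.2 m; q_6 = 0.50 × 1.77 × 4.2 = 3.717 m³/s
w_7 = (25.9 − 19.0)/2 = 3.45 m; q_7 = 0.37 × 0.87 × 3.45 = 1.111 m³/s
w_8 = (25.9 − 23.9)/2 = 1 m; q_8 = 0.20 × 0.44 × 1 = 0.08800 m³/s
Q = Σ qᵢ = 15.03 m³/s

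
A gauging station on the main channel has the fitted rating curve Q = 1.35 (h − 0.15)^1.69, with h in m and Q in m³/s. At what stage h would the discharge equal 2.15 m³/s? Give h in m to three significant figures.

h − h₀ = (Q/C)^(1/b) = (2.15/1.35)^(1/1.69) = 1.317 m
h = 0.15 + 1.317 = 1.467 m

1.47 m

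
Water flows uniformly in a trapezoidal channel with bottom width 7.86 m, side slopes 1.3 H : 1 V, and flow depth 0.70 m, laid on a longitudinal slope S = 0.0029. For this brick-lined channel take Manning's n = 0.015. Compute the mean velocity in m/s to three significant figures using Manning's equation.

2.57 m/s

A = (b + z·y)·y = (7.86 + 1.3×0.70)×0.70 = 6.139 m²
P = b + 2y√(1+z²) = 7.86 + 2×0.70×√(1+1.3²) = 10.16 m
R = A/P = 6.139/10.16 = 0.6045 m
Q = (1/n)·A·R^(2/3)·S^(1/2) = (1/0.015) × 6.139 × 0.6045^(2/3) × 0.0029^(1/2) = 15.76 m³/s
V = Q/A = 15.76/6.139 = 2.567 m/s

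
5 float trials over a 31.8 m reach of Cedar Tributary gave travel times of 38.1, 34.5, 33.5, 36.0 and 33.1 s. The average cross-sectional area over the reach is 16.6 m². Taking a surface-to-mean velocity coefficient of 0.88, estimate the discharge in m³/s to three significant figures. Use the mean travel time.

13.3 m³/s

t̄ = (38.1 + 34.5 + 33.5 + 36.0 + 33.1) / 5 = 35.04 s
v_surface = L / t̄ = 31.8 / 35.04 = 0.9075 m/s
v_mean = 0.88 × 0.9075 = 0.7986 m/s
Q = A × v_mean = 16.6 × 0.7986 = 13.26 m³/s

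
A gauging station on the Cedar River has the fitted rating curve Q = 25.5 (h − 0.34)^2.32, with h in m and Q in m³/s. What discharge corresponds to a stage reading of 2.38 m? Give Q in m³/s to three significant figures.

133 m³/s

Q = 25.5 × (2.38 − 0.34)^2.32 = 25.5 × 2.04^2.32 = 133.3 m³/s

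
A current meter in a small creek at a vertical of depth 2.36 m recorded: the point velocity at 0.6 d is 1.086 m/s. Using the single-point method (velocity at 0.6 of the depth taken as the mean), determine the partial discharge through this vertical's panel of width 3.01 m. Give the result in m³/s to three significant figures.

v̄ = v₀.₆ = 1.086 m/s
q = v̄ × d × w = 1.086 × 2.36 × 3.01 = 7.715 m³/s

7.71 m³/s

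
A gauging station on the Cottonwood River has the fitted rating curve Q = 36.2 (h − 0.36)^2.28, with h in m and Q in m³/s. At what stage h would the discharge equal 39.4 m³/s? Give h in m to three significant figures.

1.40 m

h − h₀ = (Q/C)^(1/b) = (39.4/36.2)^(1/2.28) = 1.038 m
h = 0.36 + 1.038 = 1.398 m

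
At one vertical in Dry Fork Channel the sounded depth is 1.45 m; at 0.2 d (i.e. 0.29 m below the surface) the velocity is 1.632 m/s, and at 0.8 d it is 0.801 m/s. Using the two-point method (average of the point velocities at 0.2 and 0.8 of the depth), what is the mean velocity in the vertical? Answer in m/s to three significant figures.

v̄ = (1.632 + 0.801) / 2 = 1.217 m/s

1.22 m/s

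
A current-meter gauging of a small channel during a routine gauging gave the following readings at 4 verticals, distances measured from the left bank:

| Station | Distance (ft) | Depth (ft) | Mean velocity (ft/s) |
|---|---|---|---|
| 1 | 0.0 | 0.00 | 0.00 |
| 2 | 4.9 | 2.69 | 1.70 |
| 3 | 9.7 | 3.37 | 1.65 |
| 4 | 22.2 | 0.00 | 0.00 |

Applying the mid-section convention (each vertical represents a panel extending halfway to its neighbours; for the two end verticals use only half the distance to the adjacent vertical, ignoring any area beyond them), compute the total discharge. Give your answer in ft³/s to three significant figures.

w_2 = (9.7 − 0.0)/2 = 4.85 ft; q_2 = 1.70 × 2.69 × 4.85 = 22.18 ft³/s
w_3 = (22.2 − 4.9)/2 = 8.65 ft; q_3 = 1.65 × 3.37 × 8.65 = 48.10 ft³/s
Stations 1, 4 contribute zero (depth or velocity is 0).
Q = Σ qᵢ = 70.28 ft³/s

70.3 ft³/s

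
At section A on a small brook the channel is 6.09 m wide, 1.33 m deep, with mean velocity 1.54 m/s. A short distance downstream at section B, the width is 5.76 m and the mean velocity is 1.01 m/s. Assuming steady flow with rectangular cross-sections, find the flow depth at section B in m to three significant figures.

Q = A₁V₁ = (6.09×1.33) × 1.54 = 12.47 m³/s
d₂ = Q/(b₂ V₂) = 12.47/(5.76×1.01) = 2.144 m

2.14 m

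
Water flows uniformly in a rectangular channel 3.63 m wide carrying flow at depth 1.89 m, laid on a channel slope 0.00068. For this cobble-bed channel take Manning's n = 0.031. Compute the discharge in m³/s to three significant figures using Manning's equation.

A = b·y = 3.63 × 1.89 = 6.861 m²
P = b + 2y = 3.63 + 2×1.89 = 7.410 m
R = A/P = 6.861/7.410 = 0.9259 m
Q = (1/n)·A·R^(2/3)·S^(1/2) = (1/0.031) × 6.861 × 0.9259^(2/3) × 0.00068^(1/2) = 5.482 m³/s

5.48 m³/s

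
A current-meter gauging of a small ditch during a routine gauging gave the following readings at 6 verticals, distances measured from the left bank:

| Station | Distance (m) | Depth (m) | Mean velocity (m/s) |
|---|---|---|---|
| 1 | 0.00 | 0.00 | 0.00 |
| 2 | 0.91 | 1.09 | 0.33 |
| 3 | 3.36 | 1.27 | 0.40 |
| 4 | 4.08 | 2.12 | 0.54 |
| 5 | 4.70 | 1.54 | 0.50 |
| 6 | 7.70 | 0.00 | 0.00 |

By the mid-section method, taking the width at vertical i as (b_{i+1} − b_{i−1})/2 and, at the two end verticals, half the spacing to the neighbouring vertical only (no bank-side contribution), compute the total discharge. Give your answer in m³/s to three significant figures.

3.57 m³/s

w_2 = (3.36 − 0.00)/2 = 1.68 m; q_2 = 0.33 × 1.09 × 1.68 = 0.6043 m³/s
w_3 = (4.08 − 0.91)/2 = 1.585 m; q_3 = 0.40 × 1.27 × 1.585 = 0.8052 m³/s
w_4 = (4.70 − 3.36)/2 = 0.67 m; q_4 = 0.54 × 2.12 × 0.67 = 0.7670 m³/s
w_5 = (7.70 − 4.08)/2 = 1.81 m; q_5 = 0.50 × 1.54 × 1.81 = 1.394 m³/s
Stations 1, 6 contribute zero (depth or velocity is 0).
Q = Σ qᵢ = 3.570 m³/s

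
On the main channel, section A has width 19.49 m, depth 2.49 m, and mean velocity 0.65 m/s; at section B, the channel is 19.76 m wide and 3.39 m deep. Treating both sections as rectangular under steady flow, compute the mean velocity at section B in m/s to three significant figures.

0.471 m/s

Q = A₁V₁ = (19.49×2.49) × 0.65 = 31.54 m³/s
A₂ = 19.76 × 3.39 = 66.99 m²
V₂ = Q/A₂ = 31.54/66.99 = 0.4709 m/s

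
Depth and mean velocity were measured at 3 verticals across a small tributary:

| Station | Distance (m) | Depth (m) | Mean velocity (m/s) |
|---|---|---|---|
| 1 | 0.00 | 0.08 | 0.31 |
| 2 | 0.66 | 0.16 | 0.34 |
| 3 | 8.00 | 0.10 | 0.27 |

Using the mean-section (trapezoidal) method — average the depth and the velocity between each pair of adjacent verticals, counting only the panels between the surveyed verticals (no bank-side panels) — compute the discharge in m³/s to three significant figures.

0.317 m³/s

Panel 1-2: Δb = 0.66 m, d̄ = (0.08+0.16)/2 = 0.12, v̄ = (0.31+0.34)/2 = 0.325 → q = 0.66×0.12×0.325 = 0.02574 m³/s
Panel 2-3: Δb = 7.34 m, d̄ = (0.16+0.10)/2 = 0.13, v̄ = (0.34+0.27)/2 = 0.305 → q = 7.34×0.13×0.305 = 0.2910 m³/s
Q = Σ q = 0.3168 m³/s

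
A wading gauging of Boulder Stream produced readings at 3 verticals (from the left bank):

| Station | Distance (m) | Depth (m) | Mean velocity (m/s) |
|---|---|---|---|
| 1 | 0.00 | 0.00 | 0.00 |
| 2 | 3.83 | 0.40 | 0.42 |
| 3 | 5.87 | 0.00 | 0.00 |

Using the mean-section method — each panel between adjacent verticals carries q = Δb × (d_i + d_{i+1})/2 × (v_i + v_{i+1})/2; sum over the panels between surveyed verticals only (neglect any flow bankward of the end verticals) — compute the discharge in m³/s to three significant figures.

Panel 1-2: Δb = 3.83 m, d̄ = (0.00+0.40)/2 = 0.2, v̄ = (0.00+0.42)/2 = 0.21 → q = 3.83×0.2×0.21 = 0.1609 m³/s
Panel 2-3: Δb = 2.04 m, d̄ = (0.40+0.00)/2 = 0.2, v̄ = (0.42+0.00)/2 = 0.21 → q = 2.04×0.2×0.21 = 0.08568 m³/s
Q = Σ q = 0.2465 m³/s

0.247 m³/s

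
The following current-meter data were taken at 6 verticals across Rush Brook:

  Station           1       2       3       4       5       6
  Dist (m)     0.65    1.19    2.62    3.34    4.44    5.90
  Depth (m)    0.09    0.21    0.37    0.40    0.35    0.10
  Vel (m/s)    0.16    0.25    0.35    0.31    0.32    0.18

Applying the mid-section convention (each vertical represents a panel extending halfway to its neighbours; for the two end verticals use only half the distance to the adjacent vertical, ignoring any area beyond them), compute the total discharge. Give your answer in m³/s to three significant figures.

w_1 = (1.19 − 0.65)/2 = 0.27 m; q_1 = 0.16 × 0.09 × 0.27 = 0.003888 m³/s
w_2 = (2.62 − 0.65)/2 = 0.985 m; q_2 = 0.25 × 0.21 × 0.985 = 0.05171 m³/s
w_3 = (3.34 − 1.19)/2 = 1.075 m; q_3 = 0.35 × 0.37 × 1.075 = 0.1392 m³/s
w_4 = (4.44 − 2.62)/2 = 0.91 m; q_4 = 0.31 × 0.40 × 0.91 = 0.1128 m³/s
w_5 = (5.90 − 3.34)/2 = 1.28 m; q_5 = 0.32 × 0.35 × 1.28 = 0.1434 m³/s
w_6 = (5.90 − 4.44)/2 = 0.73 m; q_6 = 0.18 × 0.10 × 0.73 = 0.01314 m³/s
Q = Σ qᵢ = 0.4642 m³/s

0.464 m³/s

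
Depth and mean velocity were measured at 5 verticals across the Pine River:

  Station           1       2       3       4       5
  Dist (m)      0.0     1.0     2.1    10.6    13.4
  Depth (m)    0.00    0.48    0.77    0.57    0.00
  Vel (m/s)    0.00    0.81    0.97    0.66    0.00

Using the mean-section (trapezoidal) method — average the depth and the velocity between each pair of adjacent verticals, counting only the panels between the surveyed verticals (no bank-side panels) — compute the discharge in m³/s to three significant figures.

5.61 m³/s

Panel 1-2: Δb = 1 m, d̄ = (0.00+0.48)/2 = 0.24, v̄ = (0.00+0.81)/2 = 0.405 → q = 1×0.24×0.405 = 0.09720 m³/s
Panel 2-3: Δb = 1.1 m, d̄ = (0.48+0.77)/2 = 0.625, v̄ = (0.81+0.97)/2 = 0.89 → q = 1.1×0.625×0.89 = 0.6119 m³/s
Panel 3-4: Δb = 8.5 m, d̄ = (0.77+0.57)/2 = 0.67, v̄ = (0.97+0.66)/2 = 0.815 → q = 8.5×0.67×0.815 = 4.641 m³/s
Panel 4-5: Δb = 2.8 m, d̄ = (0.57+0.00)/2 = 0.285, v̄ = (0.66+0.00)/2 = 0.33 → q = 2.8×0.285×0.33 = 0.2633 m³/s
Q = Σ q = 5.614 m³/s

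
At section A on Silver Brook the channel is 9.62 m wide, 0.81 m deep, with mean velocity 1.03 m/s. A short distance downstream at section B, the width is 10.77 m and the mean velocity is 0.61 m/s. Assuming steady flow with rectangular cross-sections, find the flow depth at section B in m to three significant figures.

1.22 m

Q = A₁V₁ = (9.62×0.81) × 1.03 = 8.026 m³/s
d₂ = Q/(b₂ V₂) = 8.026/(10.77×0.61) = 1.222 m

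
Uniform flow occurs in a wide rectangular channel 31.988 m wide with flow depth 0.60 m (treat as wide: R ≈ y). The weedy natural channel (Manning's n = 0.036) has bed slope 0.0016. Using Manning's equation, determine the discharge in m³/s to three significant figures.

A = b·y = 31.988 × 0.60 = 19.19 m²
Wide channel: R ≈ y = 0.60 m
Q = (1/n)·A·R^(2/3)·S^(1/2) = (1/0.036) × 19.19 × 0.6000^(2/3) × 0.0016^(1/2) = 15.17 m³/s

15.2 m³/s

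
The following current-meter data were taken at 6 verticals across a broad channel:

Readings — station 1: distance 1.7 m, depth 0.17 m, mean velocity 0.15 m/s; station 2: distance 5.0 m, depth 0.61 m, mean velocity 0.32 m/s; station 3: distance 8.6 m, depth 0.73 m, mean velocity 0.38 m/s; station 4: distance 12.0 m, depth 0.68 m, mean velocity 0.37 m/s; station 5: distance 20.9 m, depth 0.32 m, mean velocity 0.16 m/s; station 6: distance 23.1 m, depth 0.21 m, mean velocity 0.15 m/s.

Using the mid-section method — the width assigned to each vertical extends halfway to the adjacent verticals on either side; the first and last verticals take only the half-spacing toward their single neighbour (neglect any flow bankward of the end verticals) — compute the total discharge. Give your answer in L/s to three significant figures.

w_1 = (5.0 − 1.7)/2 = 1.65 m; q_1 = 0.15 × 0.17 × 1.65 = 0.04208 m³/s
w_2 = (8.6 − 1.7)/2 = 3.45 m; q_2 = 0.32 × 0.61 × 3.45 = 0.6734 m³/s
w_3 = (12.0 − 5.0)/2 = 3.5 m; q_3 = 0.38 × 0.73 × 3.5 = 0.9709 m³/s
w_4 = (20.9 − 8.6)/2 = 6.15 m; q_4 = 0.37 × 0.68 × 6.15 = 1.547 m³/s
w_5 = (23.1 − 12.0)/2 = 5.55 m; q_5 = 0.16 × 0.32 × 5.55 = 0.2842 m³/s
w_6 = (23.1 − 20.9)/2 = 1.1 m; q_6 = 0.15 × 0.21 × 1.1 = 0.03465 m³/s
Q = Σ qᵢ = 3.553 m³/s
= 3.553 × 1000 = 3553 L/s

3550 L/s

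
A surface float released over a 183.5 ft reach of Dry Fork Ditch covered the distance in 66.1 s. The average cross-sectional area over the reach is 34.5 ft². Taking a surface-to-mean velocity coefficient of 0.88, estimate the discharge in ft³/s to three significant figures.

v_surface = L / t̄ = 183.5 / 66.1 = 2.776 ft/s
v_mean = 0.88 × 2.776 = 2.443 ft/s
Q = A × v_mean = 34.5 × 2.443 = 84.28 ft³/s

84.3 ft³/s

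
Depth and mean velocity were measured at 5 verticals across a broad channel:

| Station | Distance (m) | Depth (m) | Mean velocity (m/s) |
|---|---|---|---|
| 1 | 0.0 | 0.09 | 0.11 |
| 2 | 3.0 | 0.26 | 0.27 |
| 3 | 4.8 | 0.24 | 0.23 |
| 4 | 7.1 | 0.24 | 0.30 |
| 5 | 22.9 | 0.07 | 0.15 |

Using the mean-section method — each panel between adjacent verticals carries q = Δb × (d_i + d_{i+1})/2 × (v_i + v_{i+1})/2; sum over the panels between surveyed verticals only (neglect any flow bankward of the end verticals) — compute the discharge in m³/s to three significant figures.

0.910 m³/s

Panel 1-2: Δb = 3 m, d̄ = (0.09+0.26)/2 = 0.175, v̄ = (0.11+0.27)/2 = 0.19 → q = 3×0.175×0.19 = 0.09975 m³/s
Panel 2-3: Δb = 1.8 m, d̄ = (0.26+0.24)/2 = 0.25, v̄ = (0.27+0.23)/2 = 0.25 → q = 1.8×0.25×0.25 = 0.1125 m³/s
Panel 3-4: Δb = 2.3 m, d̄ = (0.24+0.24)/2 = 0.24, v̄ = (0.23+0.30)/2 = 0.265 → q = 2.3×0.24×0.265 = 0.1463 m³/s
Panel 4-5: Δb = 15.8 m, d̄ = (0.24+0.07)/2 = 0.155, v̄ = (0.30+0.15)/2 = 0.225 → q = 15.8×0.155×0.225 = 0.5510 m³/s
Q = Σ q = 0.9096 m³/s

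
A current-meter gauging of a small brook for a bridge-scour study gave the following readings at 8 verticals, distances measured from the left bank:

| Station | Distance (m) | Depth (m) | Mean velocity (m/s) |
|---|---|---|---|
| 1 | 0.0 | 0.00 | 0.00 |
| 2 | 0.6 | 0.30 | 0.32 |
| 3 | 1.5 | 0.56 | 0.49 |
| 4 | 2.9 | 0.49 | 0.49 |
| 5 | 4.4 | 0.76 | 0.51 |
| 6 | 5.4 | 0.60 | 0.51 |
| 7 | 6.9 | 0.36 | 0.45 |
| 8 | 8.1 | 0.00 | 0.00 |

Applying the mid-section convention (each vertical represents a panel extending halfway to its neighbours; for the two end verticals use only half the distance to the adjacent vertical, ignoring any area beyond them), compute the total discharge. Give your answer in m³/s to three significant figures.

1.82 m³/s

w_2 = (1.5 − 0.0)/2 = 0.75 m; q_2 = 0.32 × 0.30 × 0.75 = 0.07200 m³/s
w_3 = (2.9 − 0.6)/2 = 1.15 m; q_3 = 0.49 × 0.56 × 1.15 = 0.3156 m³/s
w_4 = (4.4 − 1.5)/2 = 1.45 m; q_4 = 0.49 × 0.49 × 1.45 = 0.3481 m³/s
w_5 = (5.4 − 2.9)/2 = 1.25 m; q_5 = 0.51 × 0.76 × 1.25 = 0.4845 m³/s
w_6 = (6.9 − 4.4)/2 = 1.25 m; q_6 = 0.51 × 0.60 × 1.25 = 0.3825 m³/s
w_7 = (8.1 − 5.4)/2 = 1.35 m; q_7 = 0.45 × 0.36 × 1.35 = 0.2187 m³/s
Stations 1, 8 contribute zero (depth or velocity is 0).
Q = Σ qᵢ = 1.821 m³/s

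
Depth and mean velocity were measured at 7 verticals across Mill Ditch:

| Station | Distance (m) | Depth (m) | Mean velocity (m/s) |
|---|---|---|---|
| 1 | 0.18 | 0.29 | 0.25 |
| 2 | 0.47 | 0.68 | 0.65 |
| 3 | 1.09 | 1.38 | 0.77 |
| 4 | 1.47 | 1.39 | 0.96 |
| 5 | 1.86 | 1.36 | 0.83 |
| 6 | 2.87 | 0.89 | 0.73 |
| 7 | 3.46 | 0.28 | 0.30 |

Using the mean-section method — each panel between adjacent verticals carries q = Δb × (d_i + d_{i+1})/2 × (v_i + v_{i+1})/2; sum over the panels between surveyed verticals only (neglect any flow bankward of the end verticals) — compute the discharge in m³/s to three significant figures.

2.52 m³/s

Panel 1-2: Δb = 0.29 m, d̄ = (0.29+0.68)/2 = 0.485, v̄ = (0.25+0.65)/2 = 0.45 → q = 0.29×0.485×0.45 = 0.06329 m³/s
Panel 2-3: Δb = 0.62 m, d̄ = (0.68+1.38)/2 = 1.03, v̄ = (0.65+0.77)/2 = 0.71 → q = 0.62×1.03×0.71 = 0.4534 m³/s
Panel 3-4: Δb = 0.38 m, d̄ = (1.38+1.39)/2 = 1.385, v̄ = (0.77+0.96)/2 = 0.865 → q = 0.38×1.385×0.865 = 0.4552 m³/s
Panel 4-5: Δb = 0.39 m, d̄ = (1.39+1.36)/2 = 1.375, v̄ = (0.96+0.83)/2 = 0.895 → q = 0.39×1.375×0.895 = 0.4799 m³/s
Panel 5-6: Δb = 1.01 m, d̄ = (1.36+0.89)/2 = 1.125, v̄ = (0.83+0.73)/2 = 0.78 → q = 1.01×1.125×0.78 = 0.8863 m³/s
Panel 6-7: Δb = 0.59 m, d̄ = (0.89+0.28)/2 = 0.585, v̄ = (0.73+0.30)/2 = 0.515 → q = 0.59×0.585×0.515 = 0.1778 m³/s
Q = Σ q = 2.516 m³/s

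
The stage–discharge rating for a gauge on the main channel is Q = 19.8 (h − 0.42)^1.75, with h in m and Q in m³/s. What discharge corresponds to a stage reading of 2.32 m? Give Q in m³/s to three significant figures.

Q = 19.8 × (2.32 − 0.42)^1.75 = 19.8 × 1.9^1.75 = 60.88 m³/s

60.9 m³/s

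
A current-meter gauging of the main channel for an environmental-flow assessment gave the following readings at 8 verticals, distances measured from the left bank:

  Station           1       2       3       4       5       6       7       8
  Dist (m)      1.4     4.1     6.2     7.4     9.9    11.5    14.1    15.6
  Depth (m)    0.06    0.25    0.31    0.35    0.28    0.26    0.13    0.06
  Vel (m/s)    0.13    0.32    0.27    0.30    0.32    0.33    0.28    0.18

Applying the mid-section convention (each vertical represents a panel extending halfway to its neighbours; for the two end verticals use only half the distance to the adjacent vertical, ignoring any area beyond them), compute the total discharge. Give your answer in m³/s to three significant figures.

0.981 m³/s

w_1 = (4.1 − 1.4)/2 = 1.35 m; q_1 = 0.13 × 0.06 × 1.35 = 0.01053 m³/s
w_2 = (6.2 − 1.4)/2 = 2.4 m; q_2 = 0.32 × 0.25 × 2.4 = 0.1920 m³/s
w_3 = (7.4 − 4.1)/2 = 1.65 m; q_3 = 0.27 × 0.31 × 1.65 = 0.1381 m³/s
w_4 = (9.9 − 6.2)/2 = 1.85 m; q_4 = 0.30 × 0.35 × 1.85 = 0.1943 m³/s
w_5 = (11.5 − 7.4)/2 = 2.05 m; q_5 = 0.32 × 0.28 × 2.05 = 0.1837 m³/s
w_6 = (14.1 − 9.9)/2 = 2.1 m; q_6 = 0.33 × 0.26 × 2.1 = 0.1802 m³/s
w_7 = (15.6 − 11.5)/2 = 2.05 m; q_7 = 0.28 × 0.13 × 2.05 = 0.07462 m³/s
w_8 = (15.6 − 14.1)/2 = 0.75 m; q_8 = 0.18 × 0.06 × 0.75 = 0.008100 m³/s
Q = Σ qᵢ = 0.9815 m³/s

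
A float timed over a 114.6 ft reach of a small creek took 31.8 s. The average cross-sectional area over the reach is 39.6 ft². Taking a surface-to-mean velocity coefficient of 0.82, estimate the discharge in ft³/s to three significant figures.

117 ft³/s

v_surface = L / t̄ = 114.6 / 31.8 = 3.604 ft/s
v_mean = 0.82 × 3.604 = 2.955 ft/s
Q = A × v_mean = 39.6 × 2.955 = 117.0 ft³/s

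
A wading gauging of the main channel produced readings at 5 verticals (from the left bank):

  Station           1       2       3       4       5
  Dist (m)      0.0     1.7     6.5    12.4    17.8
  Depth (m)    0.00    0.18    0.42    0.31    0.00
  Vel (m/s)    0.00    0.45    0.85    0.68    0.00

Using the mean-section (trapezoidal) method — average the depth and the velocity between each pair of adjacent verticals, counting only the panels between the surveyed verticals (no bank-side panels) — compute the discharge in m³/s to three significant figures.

2.90 m³/s

Panel 1-2: Δb = 1.7 m, d̄ = (0.00+0.18)/2 = 0.09, v̄ = (0.00+0.45)/2 = 0.225 → q = 1.7×0.09×0.225 = 0.03443 m³/s
Panel 2-3: Δb = 4.8 m, d̄ = (0.18+0.42)/2 = 0.3, v̄ = (0.45+0.85)/2 = 0.65 → q = 4.8×0.3×0.65 = 0.9360 m³/s
Panel 3-4: Δb = 5.9 m, d̄ = (0.42+0.31)/2 = 0.365, v̄ = (0.85+0.68)/2 = 0.765 → q = 5.9×0.365×0.765 = 1.647 m³/s
Panel 4-5: Δb = 5.4 m, d̄ = (0.31+0.00)/2 = 0.155, v̄ = (0.68+0.00)/2 = 0.34 → q = 5.4×0.155×0.34 = 0.2846 m³/s
Q = Σ q = 2.902 m³/s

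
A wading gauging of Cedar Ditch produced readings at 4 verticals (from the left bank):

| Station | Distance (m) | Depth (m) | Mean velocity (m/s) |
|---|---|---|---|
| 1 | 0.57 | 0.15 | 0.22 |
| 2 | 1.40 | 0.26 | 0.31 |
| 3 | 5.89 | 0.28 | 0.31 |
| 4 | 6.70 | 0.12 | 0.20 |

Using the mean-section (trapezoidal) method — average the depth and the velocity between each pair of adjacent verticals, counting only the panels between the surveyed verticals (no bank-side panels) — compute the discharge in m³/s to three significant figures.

Panel 1-2: Δb = 0.83 m, d̄ = (0.15+0.26)/2 = 0.205, v̄ = (0.22+0.31)/2 = 0.265 → q = 0.83×0.205×0.265 = 0.04509 m³/s
Panel 2-3: Δb = 4.49 m, d̄ = (0.26+0.28)/2 = 0.27, v̄ = (0.31+0.31)/2 = 0.31 → q = 4.49×0.27×0.31 = 0.3758 m³/s
Panel 3-4: Δb = 0.81 m, d̄ = (0.28+0.12)/2 = 0.2, v̄ = (0.31+0.20)/2 = 0.255 → q = 0.81×0.2×0.255 = 0.04131 m³/s
Q = Σ q = 0.4622 m³/s

0.462 m³/s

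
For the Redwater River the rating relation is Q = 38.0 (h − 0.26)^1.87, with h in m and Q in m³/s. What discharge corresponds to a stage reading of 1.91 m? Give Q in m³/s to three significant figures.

Q = 38.0 × (1.91 − 0.26)^1.87 = 38.0 × 1.65^1.87 = 96.93 m³/s

96.9 m³/s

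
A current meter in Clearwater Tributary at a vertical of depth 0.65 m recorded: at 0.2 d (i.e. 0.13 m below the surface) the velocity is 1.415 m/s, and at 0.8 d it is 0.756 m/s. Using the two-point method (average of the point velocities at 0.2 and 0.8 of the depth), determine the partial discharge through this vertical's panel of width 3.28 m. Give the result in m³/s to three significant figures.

2.31 m³/s

v̄ = (1.415 + 0.756) / 2 = 1.086 m/s
q = v̄ × d × w = 1.086 × 0.65 × 3.28 = 2.314 m³/s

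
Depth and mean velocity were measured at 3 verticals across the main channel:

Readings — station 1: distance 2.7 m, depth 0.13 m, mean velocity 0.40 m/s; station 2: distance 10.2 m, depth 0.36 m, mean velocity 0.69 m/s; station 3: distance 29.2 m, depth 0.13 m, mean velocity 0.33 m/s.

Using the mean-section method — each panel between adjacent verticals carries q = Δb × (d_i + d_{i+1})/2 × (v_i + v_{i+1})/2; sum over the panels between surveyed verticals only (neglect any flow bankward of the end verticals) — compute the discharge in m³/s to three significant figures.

3.38 m³/s

Panel 1-2: Δb = 7.5 m, d̄ = (0.13+0.36)/2 = 0.245, v̄ = (0.40+0.69)/2 = 0.545 → q = 7.5×0.245×0.545 = 1.001 m³/s
Panel 2-3: Δb = 19 m, d̄ = (0.36+0.13)/2 = 0.245, v̄ = (0.69+0.33)/2 = 0.51 → q = 19×0.245×0.51 = 2.374 m³/s
Q = Σ q = 3.375 m³/s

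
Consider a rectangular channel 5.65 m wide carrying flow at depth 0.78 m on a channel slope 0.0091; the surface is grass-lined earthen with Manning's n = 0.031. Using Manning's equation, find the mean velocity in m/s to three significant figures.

2.22 m/s

A = b·y = 5.65 × 0.78 = 4.407 m²
P = b + 2y = 5.65 + 2×0.78 = 7.210 m
R = A/P = 4.407/7.210 = 0.6112 m
Q = (1/n)·A·R^(2/3)·S^(1/2) = (1/0.031) × 4.407 × 0.6112^(2/3) × 0.0091^(1/2) = 9.767 m³/s
V = Q/A = 9.767/4.407 = 2.216 m/s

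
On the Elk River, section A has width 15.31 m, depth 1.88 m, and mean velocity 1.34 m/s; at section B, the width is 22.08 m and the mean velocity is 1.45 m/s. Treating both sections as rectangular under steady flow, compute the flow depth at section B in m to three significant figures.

1.20 m

Q = A₁V₁ = (15.31×1.88) × 1.34 = 38.57 m³/s
d₂ = Q/(b₂ V₂) = 38.57/(22.08×1.45) = 1.205 m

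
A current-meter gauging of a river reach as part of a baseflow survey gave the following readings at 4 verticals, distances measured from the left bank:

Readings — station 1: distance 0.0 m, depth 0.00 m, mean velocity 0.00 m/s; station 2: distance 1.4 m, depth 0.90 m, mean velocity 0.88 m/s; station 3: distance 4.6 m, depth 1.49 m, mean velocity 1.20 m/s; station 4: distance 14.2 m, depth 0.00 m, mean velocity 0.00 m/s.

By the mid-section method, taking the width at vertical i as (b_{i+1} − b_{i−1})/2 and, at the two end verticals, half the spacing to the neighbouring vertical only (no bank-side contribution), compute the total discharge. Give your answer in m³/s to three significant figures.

w_2 = (4.6 − 0.0)/2 = 2.3 m; q_2 = 0.88 × 0.90 × 2.3 = 1.822 m³/s
w_3 = (14.2 − 1.4)/2 = 6.4 m; q_3 = 1.20 × 1.49 × 6.4 = 11.44 m³/s
Stations 1, 4 contribute zero (depth or velocity is 0).
Q = Σ qᵢ = 13.26 m³/s

13.3 m³/s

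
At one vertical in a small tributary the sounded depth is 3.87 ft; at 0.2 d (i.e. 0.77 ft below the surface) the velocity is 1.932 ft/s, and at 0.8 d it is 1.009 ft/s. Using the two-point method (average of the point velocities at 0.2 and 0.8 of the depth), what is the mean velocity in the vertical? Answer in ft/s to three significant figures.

v̄ = (1.932 + 1.009) / 2 = 1.471 ft/s

1.47 ft/s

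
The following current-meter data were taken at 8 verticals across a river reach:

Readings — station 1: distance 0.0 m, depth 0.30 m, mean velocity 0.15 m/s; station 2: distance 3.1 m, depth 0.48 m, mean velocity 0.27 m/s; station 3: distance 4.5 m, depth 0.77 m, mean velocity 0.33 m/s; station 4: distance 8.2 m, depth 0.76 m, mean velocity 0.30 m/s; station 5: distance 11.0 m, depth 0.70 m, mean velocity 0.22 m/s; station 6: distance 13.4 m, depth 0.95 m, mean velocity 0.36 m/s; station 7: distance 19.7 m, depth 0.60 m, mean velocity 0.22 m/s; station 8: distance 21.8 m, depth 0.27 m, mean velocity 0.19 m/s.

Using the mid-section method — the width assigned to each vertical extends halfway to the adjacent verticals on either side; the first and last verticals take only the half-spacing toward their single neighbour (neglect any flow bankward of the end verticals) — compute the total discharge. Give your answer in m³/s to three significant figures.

4.25 m³/s

w_1 = (3.1 − 0.0)/2 = 1.55 m; q_1 = 0.15 × 0.30 × 1.55 = 0.06975 m³/s
w_2 = (4.5 − 0.0)/2 = 2.25 m; q_2 = 0.27 × 0.48 × 2.25 = 0.2916 m³/s
w_3 = (8.2 − 3.1)/2 = 2.55 m; q_3 = 0.33 × 0.77 × 2.55 = 0.6480 m³/s
w_4 = (11.0 − 4.5)/2 = 3.25 m; q_4 = 0.30 × 0.76 × 3.25 = 0.7410 m³/s
w_5 = (13.4 − 8.2)/2 = 2.6 m; q_5 = 0.22 × 0.70 × 2.6 = 0.4004 m³/s
w_6 = (19.7 − 11.0)/2 = 4.35 m; q_6 = 0.36 × 0.95 × 4.35 = 1.488 m³/s
w_7 = (21.8 − 13.4)/2 = 4.2 m; q_7 = 0.22 × 0.60 × 4.2 = 0.5544 m³/s
w_8 = (21.8 − 19.7)/2 = 1.05 m; q_8 = 0.19 × 0.27 × 1.05 = 0.05387 m³/s
Q = Σ qᵢ = 4.247 m³/s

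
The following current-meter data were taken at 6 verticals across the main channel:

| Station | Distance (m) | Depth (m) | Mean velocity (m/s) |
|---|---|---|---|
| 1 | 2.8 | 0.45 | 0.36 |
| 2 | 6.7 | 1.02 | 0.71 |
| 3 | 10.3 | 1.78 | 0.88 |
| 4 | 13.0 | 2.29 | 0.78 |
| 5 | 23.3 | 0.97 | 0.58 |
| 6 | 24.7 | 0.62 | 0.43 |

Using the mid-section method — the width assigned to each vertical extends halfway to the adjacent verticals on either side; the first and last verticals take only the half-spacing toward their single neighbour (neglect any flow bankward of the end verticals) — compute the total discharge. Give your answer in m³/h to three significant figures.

83000 m³/h

w_1 = (6.7 − 2.8)/2 = 1.95 m; q_1 = 0.36 × 0.45 × 1.95 = 0.3159 m³/s
w_2 = (10.3 − 2.8)/2 = 3.75 m; q_2 = 0.71 × 1.02 × 3.75 = 2.716 m³/s
w_3 = (13.0 − 6.7)/2 = 3.15 m; q_3 = 0.88 × 1.78 × 3.15 = 4.934 m³/s
w_4 = (23.3 − 10.3)/2 = 6.5 m; q_4 = 0.78 × 2.29 × 6.5 = 11.61 m³/s
w_5 = (24.7 − 13.0)/2 = 5.85 m; q_5 = 0.58 × 0.97 × 5.85 = 3.291 m³/s
w_6 = (24.7 − 23.3)/2 = 0.7 m; q_6 = 0.43 × 0.62 × 0.7 = 0.1866 m³/s
Q = Σ qᵢ = 23.05 m³/s
= 23.05 × 3600 = 82990 m³/h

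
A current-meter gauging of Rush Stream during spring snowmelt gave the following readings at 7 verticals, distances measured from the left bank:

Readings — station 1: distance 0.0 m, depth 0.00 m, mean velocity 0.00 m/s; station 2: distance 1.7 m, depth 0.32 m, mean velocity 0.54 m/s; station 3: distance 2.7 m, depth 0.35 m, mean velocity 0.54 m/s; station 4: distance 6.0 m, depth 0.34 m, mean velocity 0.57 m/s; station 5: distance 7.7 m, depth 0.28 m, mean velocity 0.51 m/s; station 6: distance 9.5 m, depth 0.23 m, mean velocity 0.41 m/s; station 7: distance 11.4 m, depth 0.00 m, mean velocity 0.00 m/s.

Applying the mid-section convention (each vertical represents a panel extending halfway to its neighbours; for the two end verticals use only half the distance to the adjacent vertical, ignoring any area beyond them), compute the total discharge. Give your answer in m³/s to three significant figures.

1.55 m³/s

w_2 = (2.7 − 0.0)/2 = 1.35 m; q_2 = 0.54 × 0.32 × 1.35 = 0.2333 m³/s
w_3 = (6.0 − 1.7)/2 = 2.15 m; q_3 = 0.54 × 0.35 × 2.15 = 0.4064 m³/s
w_4 = (7.7 − 2.7)/2 = 2.5 m; q_4 = 0.57 × 0.34 × 2.5 = 0.4845 m³/s
w_5 = (9.5 − 6.0)/2 = 1.75 m; q_5 = 0.51 × 0.28 × 1.75 = 0.2499 m³/s
w_6 = (11.4 − 7.7)/2 = 1.85 m; q_6 = 0.41 × 0.23 × 1.85 = 0.1745 m³/s
Stations 1, 7 contribute zero (depth or velocity is 0).
Q = Σ qᵢ = 1.548 m³/s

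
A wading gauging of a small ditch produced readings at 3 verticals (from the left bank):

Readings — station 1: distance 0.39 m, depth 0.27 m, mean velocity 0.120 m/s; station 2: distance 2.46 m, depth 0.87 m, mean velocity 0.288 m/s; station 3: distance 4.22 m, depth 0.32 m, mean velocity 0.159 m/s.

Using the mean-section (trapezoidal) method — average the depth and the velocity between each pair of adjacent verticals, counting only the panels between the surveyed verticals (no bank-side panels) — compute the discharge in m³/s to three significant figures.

Panel 1-2: Δb = 2.07 m, d̄ = (0.27+0.87)/2 = 0.57, v̄ = (0.120+0.288)/2 = 0.204 → q = 2.07×0.57×0.204 = 0.2407 m³/s
Panel 2-3: Δb = 1.76 m, d̄ = (0.87+0.32)/2 = 0.595, v̄ = (0.288+0.159)/2 = 0.2235 → q = 1.76×0.595×0.2235 = 0.2340 m³/s
Q = Σ q = 0.4747 m³/s

0.475 m³/s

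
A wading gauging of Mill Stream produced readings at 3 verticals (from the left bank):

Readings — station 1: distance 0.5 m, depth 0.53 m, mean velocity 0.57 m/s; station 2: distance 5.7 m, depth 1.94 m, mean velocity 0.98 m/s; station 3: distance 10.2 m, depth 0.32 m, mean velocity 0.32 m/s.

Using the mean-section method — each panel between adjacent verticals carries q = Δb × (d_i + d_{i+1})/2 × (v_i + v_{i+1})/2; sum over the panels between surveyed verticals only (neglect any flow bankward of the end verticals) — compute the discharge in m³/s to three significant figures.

8.28 m³/s

Panel 1-2: Δb = 5.2 m, d̄ = (0.53+1.94)/2 = 1.235, v̄ = (0.57+0.98)/2 = 0.775 → q = 5.2×1.235×0.775 = 4.977 m³/s
Panel 2-3: Δb = 4.5 m, d̄ = (1.94+0.32)/2 = 1.13, v̄ = (0.98+0.32)/2 = 0.65 → q = 4.5×1.13×0.65 = 3.305 m³/s
Q = Σ q = 8.282 m³/s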